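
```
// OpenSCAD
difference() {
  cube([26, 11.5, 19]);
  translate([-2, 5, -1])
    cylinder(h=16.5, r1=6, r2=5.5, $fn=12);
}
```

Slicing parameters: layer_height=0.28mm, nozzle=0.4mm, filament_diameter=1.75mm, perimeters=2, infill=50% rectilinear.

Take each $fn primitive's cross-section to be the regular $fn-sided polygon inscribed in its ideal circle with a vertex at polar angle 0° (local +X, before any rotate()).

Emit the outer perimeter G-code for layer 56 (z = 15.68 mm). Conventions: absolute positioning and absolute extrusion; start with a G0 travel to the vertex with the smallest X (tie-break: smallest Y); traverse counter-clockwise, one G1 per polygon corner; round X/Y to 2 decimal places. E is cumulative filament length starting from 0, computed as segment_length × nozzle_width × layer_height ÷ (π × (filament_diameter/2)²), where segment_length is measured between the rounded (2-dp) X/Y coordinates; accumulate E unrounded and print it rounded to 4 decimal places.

At z = 15.68 mm: the 26×11.5 cube contributes its full rectangle; the cone at (-2, 5) is absent (z outside [-1, 15.5]); Taking the first minus the rest: none of the subtracted shapes is present at this height, so the 26×11.5 cube is unchanged — 1 connected region. The outline is a single polygon with 4 vertices. Extrusion per mm of travel: 0.4 × 0.28 / (π × 0.875²) = 0.046564. Accumulating E over each segment gives final E = 3.4923.

G0 X0.00 Y0.00 Z15.68
G1 X26.00 Y0.00 E1.2107
G1 X26.00 Y11.50 E1.7462
G1 X0.00 Y11.50 E2.9568
G1 X0.00 Y0.00 E3.4923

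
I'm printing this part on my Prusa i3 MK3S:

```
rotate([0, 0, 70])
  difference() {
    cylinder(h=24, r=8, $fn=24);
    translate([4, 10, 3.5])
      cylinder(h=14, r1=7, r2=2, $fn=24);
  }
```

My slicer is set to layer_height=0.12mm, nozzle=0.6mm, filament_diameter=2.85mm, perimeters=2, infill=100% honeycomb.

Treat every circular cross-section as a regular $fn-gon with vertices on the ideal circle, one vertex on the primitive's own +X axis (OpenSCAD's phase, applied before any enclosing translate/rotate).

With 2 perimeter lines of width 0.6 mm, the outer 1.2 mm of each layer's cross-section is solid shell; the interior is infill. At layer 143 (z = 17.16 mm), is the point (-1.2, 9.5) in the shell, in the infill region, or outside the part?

outside

At z = 17.16 mm: the cylinder: section is a regular 24-gon, circumradius r=8; the cone at (4, 10): at t=0.976 of its height the radius interpolates to r₁+(r₂−r₁)t = 2.121, giving a regular 24-gon of that circumradius; After the difference (first − rest): starting from the r=8 cylinder, the cone at (4, 10) misses the remaining region (no effect) — 1 connected region; (rotated 70° about Z; rotation is an isometry so areas/perimeters/island counts are preserved). Overall, the cross-section is a single solid region. Undo the 70° rotation: the query point maps to (8.517, 4.377) in the un-rotated model frame. The nearest boundary edge runs (6.93, 4.00)→(7.73, 2.07); distance from the point to it = 1.61 mm. The point is not inside any of the regions above, so it lies outside the cross-section (1.61 mm from the nearest boundary).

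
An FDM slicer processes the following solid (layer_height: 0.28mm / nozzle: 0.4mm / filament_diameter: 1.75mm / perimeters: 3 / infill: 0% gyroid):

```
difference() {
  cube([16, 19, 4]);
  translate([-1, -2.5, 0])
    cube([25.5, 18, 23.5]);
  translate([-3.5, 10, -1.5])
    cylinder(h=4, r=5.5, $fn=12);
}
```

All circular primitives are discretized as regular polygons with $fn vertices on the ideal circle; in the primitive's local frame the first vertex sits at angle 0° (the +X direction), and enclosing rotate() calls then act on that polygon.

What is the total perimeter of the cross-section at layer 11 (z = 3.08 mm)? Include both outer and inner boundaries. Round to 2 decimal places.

At z = 3.08 mm: the cube is present — its section is the full 16×19 rectangle (perimeter 70.00 mm); the cube at (-1, -2.5) is present — its section is the full 25.5×18 rectangle (perimeter 87.00 mm); the cylinder at (-3.5, 10) is absent (z outside [-1.5, 2.5]); Subtracting the remaining from the first: starting from the 16×19 cube, the 25.5×18 cube at (-1, -2.5) partially overlaps it — only the 248.00 mm² overlap (of its 459.00 mm²) is removed, clipping the outline — boundary = 39.00 mm. Overall, the cross-section is a single solid region. Total boundary length (outer) = 39.00 mm.

39.00 mm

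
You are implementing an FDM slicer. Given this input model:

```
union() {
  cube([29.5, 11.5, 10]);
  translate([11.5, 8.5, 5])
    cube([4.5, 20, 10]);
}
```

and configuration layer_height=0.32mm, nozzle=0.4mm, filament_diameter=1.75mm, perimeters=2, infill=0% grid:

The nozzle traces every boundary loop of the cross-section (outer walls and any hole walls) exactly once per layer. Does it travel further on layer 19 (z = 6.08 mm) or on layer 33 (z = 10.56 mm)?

Layer 19 (z = 6.08): the 29.5×11.5 cube contributes its full rectangle (perimeter 82.00 mm); the cube at (11.5, 8.5) is present — its section is the full 4.5×20 rectangle (perimeter 49.00 mm); Taking the union: the regions partially overlap (shared area 13.50 mm²), so the edge portions inside another operand are dropped and the merged outline is re-measured after clipping — boundary = 116.00 mm. So its perimeter = 116.00 mm. Layer 33 (z = 10.56): the cube is not intersected at this z (z outside [0, 10]); the cube at (11.5, 8.5) (footprint 4.5×20) is included at this height (perimeter 49.00 mm); Taking the union: only the 4.5×20 cube at (11.5, 8.5) is present, so the union is just that shape — boundary = 49.00 mm. So its perimeter = 49.00 mm. Layer 19 is larger (116.00 vs 49.00 mm).

layer 19 (z = 6.08 mm)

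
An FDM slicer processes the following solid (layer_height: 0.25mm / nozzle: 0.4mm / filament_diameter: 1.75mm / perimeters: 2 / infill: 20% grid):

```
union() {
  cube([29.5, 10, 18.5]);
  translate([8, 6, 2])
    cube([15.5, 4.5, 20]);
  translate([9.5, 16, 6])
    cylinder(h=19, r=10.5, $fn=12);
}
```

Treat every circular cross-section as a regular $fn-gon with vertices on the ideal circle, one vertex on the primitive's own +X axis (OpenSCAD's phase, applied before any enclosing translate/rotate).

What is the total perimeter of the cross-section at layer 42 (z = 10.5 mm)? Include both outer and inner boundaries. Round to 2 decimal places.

At z = 10.5 mm: the 29.5×10 cube contributes its full rectangle (perimeter 79.00 mm); the cube at (8, 6) is present — its section is the full 15.5×4.5 rectangle (perimeter 40.00 mm); the cylinder at (9.5, 16): section is a regular 12-gon, circumradius r=10.5 (perimeter = 2·12·10.500·sin(180°/12) = 65.22 mm); Merging all regions: the regions partially overlap (shared area 116.48 mm²), so the edge portions inside another operand are dropped and the merged outline is re-measured after clipping — boundary = 107.21 mm. Overall, the cross-section is a single solid region. Total boundary length (outer) = 107.21 mm.

107.21 mm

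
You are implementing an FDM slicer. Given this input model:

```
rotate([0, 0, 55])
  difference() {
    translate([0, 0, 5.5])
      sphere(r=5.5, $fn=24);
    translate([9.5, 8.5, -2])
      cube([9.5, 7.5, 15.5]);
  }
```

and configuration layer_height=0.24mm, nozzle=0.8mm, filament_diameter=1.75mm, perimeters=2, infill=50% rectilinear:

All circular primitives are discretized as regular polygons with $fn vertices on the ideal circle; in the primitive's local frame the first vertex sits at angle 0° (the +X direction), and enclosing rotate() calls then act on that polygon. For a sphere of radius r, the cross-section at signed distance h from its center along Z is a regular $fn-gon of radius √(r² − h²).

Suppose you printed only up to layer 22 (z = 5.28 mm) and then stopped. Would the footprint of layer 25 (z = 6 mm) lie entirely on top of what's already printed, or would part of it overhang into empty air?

Compare the two slices. At z = 5.28: the r=5.5 sphere contributes a regular 24-gon of circumradius √(5.5²−0.22²) = 5.496 (area = (24/2)·5.496²·sin(360°/24) = 93.80 mm²); the cube at (9.5, 8.5) is present — its section is the full 9.5×7.5 rectangle (area 71.25 mm²); Taking the first minus the rest: starting from the r=5.5 sphere (93.80 mm²), the 9.5×7.5 cube at (9.5, 8.5) misses the remaining region (no effect) — area = 93.80 mm²; (whole slice rotated 55° about Z — lengths, areas and connectivity unchanged). At z = 6: the sphere: section is a regular 24-gon, circumradius = √(r²−h²) = √(5.5²−0.5²) = 5.477 (area = (24/2)·5.477²·sin(360°/24) = 93.17 mm²); the 9.5×7.5 cube at (9.5, 8.5) contributes its full rectangle (area 71.25 mm²); Taking the first minus the rest: starting from the r=5.5 sphere (93.17 mm²), the 9.5×7.5 cube at (9.5, 8.5) misses the remaining region (no effect) — area = 93.17 mm²; (rotated 55° about Z; rotation is an isometry so areas/perimeters/island counts are preserved). Checking containment: the cross-section at z = 6 is a subset of the cross-section at z = 5.28.

entirely on top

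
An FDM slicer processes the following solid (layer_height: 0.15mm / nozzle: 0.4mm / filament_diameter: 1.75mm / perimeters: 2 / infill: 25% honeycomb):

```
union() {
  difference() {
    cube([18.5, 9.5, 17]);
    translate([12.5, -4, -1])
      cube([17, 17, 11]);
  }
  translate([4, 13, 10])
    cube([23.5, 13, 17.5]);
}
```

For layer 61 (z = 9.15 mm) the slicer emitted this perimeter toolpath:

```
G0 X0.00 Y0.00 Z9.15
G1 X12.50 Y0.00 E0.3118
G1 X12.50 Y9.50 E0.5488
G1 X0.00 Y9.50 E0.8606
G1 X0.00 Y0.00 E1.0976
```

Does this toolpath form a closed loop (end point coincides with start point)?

Start point (G0): (0.00, 0.00). End point (last G1): the path returns to the start — closed.

yes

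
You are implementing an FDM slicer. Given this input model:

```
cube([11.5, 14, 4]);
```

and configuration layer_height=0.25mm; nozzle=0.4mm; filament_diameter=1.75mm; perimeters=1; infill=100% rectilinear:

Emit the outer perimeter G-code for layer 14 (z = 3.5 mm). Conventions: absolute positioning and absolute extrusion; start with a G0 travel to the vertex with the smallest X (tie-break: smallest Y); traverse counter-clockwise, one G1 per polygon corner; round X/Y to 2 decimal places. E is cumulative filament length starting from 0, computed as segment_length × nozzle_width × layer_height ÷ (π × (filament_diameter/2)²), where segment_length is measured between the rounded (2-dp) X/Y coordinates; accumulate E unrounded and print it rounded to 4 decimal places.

At z = 3.5 mm: the cube is present — its section is the full 11.5×14 rectangle. The outline is a single polygon with 4 vertices. Extrusion per mm of travel: 0.4 × 0.25 / (π × 0.875²) = 0.041575. Accumulating E over each segment gives final E = 2.1203.

G0 X0.00 Y0.00 Z3.50
G1 X11.50 Y0.00 E0.4781
G1 X11.50 Y14.00 E1.0602
G1 X0.00 Y14.00 E1.5383
G1 X0.00 Y0.00 E2.1203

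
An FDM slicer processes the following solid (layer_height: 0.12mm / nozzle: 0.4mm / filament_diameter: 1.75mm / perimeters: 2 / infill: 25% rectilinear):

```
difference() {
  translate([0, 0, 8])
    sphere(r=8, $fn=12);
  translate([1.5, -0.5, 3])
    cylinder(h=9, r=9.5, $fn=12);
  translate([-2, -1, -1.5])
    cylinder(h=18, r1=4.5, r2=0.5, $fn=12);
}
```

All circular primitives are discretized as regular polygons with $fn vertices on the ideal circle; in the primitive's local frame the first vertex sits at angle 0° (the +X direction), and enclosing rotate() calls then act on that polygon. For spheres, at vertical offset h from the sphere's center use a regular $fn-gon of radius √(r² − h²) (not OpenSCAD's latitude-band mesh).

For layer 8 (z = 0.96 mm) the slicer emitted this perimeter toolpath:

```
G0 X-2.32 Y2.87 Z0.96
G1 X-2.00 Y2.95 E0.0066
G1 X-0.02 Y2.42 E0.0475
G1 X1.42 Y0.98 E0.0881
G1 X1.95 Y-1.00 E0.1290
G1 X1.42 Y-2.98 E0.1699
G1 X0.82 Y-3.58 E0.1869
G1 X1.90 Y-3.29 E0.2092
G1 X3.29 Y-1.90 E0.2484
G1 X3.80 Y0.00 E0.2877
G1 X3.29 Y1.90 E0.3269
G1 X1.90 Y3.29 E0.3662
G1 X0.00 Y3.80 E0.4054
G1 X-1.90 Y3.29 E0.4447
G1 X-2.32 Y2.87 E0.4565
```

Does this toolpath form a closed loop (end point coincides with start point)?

yes

Start point (G0): (-2.32, 2.87). End point (last G1): the path returns to the start — closed.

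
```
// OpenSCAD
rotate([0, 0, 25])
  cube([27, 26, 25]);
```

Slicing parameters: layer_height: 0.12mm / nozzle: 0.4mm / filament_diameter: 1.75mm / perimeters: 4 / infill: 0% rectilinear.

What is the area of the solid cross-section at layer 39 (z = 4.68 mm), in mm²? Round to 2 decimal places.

702.00 mm²

At z = 4.68 mm: the cube (footprint 27×26) is included at this height (area 702.00 mm²); (rotated 25° about Z; rotation is an isometry so areas/perimeters/island counts are preserved). Overall, the cross-section is a single solid region. Net area = 702.00 mm².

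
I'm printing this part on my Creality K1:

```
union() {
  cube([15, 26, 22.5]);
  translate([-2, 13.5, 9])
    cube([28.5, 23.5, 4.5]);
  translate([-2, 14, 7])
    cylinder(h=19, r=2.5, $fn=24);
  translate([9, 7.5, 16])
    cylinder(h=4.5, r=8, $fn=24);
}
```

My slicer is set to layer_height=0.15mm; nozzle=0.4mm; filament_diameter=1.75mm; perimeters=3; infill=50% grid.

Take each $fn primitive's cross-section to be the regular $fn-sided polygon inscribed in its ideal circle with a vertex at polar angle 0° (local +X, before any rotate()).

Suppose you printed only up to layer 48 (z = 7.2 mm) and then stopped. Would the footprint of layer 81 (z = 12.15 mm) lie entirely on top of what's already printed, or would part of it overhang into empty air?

part overhangs

Compare the two slices. At z = 7.2: the 15×26 cube contributes its full rectangle (area 390.00 mm²); the cube at (-2, 13.5) does not reach this height (z outside [9, 13.5]); the r=2.5 cylinder at (-2, 14) gives a regular 24-gon of circumradius 2.5 (constant along its height) (area = (24/2)·2.500²·sin(360°/24) = 19.41 mm²); the cylinder at (9, 7.5) does not reach this height (z outside [16, 20.5]); Combining (union): the regions partially overlap — summed areas 409.41 mm² minus the doubly-counted overlap 0.98 mm² gives 408.43 mm² — area = 408.43 mm². At z = 12.15: the 15×26 cube contributes its full rectangle (area 390.00 mm²); the 28.5×23.5 cube at (-2, 13.5) contributes its full rectangle (area 669.75 mm²); the cylinder at (-2, 14): section is a regular 24-gon, circumradius r=2.5 (area = (24/2)·2.500²·sin(360°/24) = 19.41 mm²); the cylinder at (9, 7.5) is not intersected at this z (z outside [16, 20.5]); Combining (union): the regions partially overlap — summed areas 1079.16 mm² minus the doubly-counted overlap 193.84 mm² gives 885.32 mm² — area = 885.32 mm². Checking containment: at z = 12.15 the cross-section extends beyond the z = 7.2 cross-section by about 476.89 mm².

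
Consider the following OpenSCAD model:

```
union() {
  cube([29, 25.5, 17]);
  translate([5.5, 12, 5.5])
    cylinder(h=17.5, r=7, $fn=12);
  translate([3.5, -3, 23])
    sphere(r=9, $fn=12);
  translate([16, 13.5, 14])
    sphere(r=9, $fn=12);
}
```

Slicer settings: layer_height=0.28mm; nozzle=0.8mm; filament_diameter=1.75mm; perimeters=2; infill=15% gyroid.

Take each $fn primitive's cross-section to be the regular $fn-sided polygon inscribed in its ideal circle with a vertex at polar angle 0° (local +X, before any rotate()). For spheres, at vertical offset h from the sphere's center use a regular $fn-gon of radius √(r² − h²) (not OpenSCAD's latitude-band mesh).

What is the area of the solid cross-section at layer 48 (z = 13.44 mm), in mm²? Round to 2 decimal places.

747.03 mm²

At z = 13.44 mm: the cube (footprint 29×25.5) is included at this height (area 739.50 mm²); the r=7 cylinder at (5.5, 12) gives a regular 12-gon of circumradius 7 (constant along its height) (area = (12/2)·7.000²·sin(360°/12) = 147.00 mm²); the sphere at (3.5, -3) does not reach this height (|z−center|=9.560 > r=9); the r=9 sphere at (16, 13.5) contributes a regular 12-gon of circumradius √(9²−0.56²) = 8.983 (area = (12/2)·8.983²·sin(360°/12) = 242.06 mm²); Combining (union): the regions partially overlap — summed areas 1128.56 mm² minus the doubly-counted overlap 381.53 mm² gives 747.03 mm² — area = 747.03 mm². Overall, the cross-section is a single solid region. Net area = 747.03 mm².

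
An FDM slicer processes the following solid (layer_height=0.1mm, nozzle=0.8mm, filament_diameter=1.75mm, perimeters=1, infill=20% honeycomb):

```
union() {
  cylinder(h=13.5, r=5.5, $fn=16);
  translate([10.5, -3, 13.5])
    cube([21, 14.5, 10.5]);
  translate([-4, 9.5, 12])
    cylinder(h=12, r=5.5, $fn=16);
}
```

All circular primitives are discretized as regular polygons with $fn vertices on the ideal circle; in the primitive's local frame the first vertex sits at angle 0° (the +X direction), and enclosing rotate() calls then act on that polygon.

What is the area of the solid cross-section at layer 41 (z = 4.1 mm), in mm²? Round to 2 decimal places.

92.61 mm²

At z = 4.1 mm: the r=5.5 cylinder gives a regular 16-gon of circumradius 5.5 (constant along its height) (area = (16/2)·5.500²·sin(360°/16) = 92.61 mm²); the cube at (10.5, -3) is not intersected at this z (z outside [13.5, 24]); the cylinder at (-4, 9.5) is not intersected at this z (z outside [12, 24]); Combining (union): only the r=5.5 cylinder is present, so the union is just that shape — area = 92.61 mm². Overall, the cross-section is a single solid region. Net area = 92.61 mm².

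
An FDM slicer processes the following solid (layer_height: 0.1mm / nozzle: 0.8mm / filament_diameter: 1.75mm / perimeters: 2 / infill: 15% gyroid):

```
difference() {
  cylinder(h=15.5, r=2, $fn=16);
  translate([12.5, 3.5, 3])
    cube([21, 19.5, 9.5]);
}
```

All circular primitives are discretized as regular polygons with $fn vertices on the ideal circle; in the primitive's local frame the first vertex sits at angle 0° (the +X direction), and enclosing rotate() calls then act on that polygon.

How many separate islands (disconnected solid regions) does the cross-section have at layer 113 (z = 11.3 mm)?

At z = 11.3 mm: the r=2 cylinder contributes a regular 16-gon of circumradius 2; the 21×19.5 cube at (12.5, 3.5) contributes its full rectangle; Taking the first minus the rest: starting from the r=2 cylinder, the 21×19.5 cube at (12.5, 3.5) misses the remaining region (no effect) — 1 connected region. Overall, the cross-section is a single solid region. Island count = 1.

1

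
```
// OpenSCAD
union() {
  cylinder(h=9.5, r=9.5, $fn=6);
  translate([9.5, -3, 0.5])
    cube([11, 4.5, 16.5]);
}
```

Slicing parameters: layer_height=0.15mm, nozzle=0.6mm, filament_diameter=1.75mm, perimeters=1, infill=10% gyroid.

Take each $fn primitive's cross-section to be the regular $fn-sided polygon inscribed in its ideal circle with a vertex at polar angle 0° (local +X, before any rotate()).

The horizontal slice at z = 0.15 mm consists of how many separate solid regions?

At z = 0.15 mm: the cylinder: section is a regular 6-gon, circumradius r=9.5; the cube at (9.5, -3) is not intersected at this z (z outside [0.5, 17]); Taking the union: only the r=9.5 cylinder is present, so the union is just that shape — 1 connected region. The result has 1 disconnected region.

1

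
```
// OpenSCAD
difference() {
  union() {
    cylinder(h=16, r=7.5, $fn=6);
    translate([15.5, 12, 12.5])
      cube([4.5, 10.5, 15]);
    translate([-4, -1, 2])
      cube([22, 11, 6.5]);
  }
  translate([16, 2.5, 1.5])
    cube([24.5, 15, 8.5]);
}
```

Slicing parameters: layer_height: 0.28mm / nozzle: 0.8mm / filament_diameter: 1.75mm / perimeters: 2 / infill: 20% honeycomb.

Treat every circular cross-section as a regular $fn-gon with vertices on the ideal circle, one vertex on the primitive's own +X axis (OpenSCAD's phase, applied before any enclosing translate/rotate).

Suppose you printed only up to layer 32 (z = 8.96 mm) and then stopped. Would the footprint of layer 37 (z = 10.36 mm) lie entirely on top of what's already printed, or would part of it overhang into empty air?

entirely on top

Compare the two slices. At z = 8.96: the cylinder: section is a regular 6-gon, circumradius r=7.5 (area = (6/2)·7.500²·sin(360°/6) = 146.14 mm²); the cube at (15.5, 12) does not reach this height (z outside [12.5, 27.5]); the cube at (-4, -1) is not intersected at this z (z outside [2, 8.5]); Taking the union: only the r=7.5 cylinder is present, so the union is just that shape — area = 146.14 mm²; the cube at (16, 2.5) (footprint 24.5×15) is included at this height (area 367.50 mm²); Subtracting the remaining from the first: starting from that combined region (146.14 mm²), the 24.5×15 cube at (16, 2.5) misses the remaining region (no effect) — area = 146.14 mm². At z = 10.36: the cylinder: section is a regular 6-gon, circumradius r=7.5 (area = (6/2)·7.500²·sin(360°/6) = 146.14 mm²); the cube at (15.5, 12) does not reach this height (z outside [12.5, 27.5]); the cube at (-4, -1) is absent (z outside [2, 8.5]); Combining (union): only the r=7.5 cylinder is present, so the union is just that shape — area = 146.14 mm²; the cube at (16, 2.5) does not reach this height (z outside [1.5, 10]); Taking the first minus the rest: none of the subtracted shapes is present at this height, so the result so far is unchanged — area = 146.14 mm². Checking containment: the cross-section at z = 10.36 is a subset of the cross-section at z = 8.96.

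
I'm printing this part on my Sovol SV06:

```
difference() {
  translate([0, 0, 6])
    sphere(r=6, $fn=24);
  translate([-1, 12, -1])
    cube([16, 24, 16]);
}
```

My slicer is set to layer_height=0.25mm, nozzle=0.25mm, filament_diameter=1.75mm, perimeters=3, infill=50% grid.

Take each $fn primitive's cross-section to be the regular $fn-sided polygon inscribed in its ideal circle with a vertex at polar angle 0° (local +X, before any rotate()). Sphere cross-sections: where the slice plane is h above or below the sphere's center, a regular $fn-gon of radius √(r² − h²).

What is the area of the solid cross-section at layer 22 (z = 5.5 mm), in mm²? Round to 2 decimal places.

111.03 mm²

At z = 5.5 mm: the sphere: section is a regular 24-gon, circumradius = √(r²−h²) = √(6²−0.5²) = 5.979 (area = (24/2)·5.979²·sin(360°/24) = 111.03 mm²); the cube at (-1, 12) (footprint 16×24) is included at this height (area 384.00 mm²); Taking the first minus the rest: starting from the r=6 sphere (111.03 mm²), the 16×24 cube at (-1, 12) misses the remaining region (no effect) — area = 111.03 mm². Overall, the cross-section is a single solid region. Net area = 111.03 mm².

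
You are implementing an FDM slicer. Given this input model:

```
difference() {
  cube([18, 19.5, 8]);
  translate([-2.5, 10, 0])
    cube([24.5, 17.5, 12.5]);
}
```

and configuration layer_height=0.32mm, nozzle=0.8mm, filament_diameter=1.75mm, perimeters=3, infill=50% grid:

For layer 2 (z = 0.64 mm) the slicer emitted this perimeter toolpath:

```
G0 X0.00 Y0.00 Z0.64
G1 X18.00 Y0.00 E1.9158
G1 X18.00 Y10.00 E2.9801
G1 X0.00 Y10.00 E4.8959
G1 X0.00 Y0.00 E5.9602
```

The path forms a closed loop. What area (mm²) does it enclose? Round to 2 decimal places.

Apply the shoelace formula to the sequence of (X, Y) vertices; enclosed area = 180.00 mm².

180.00 mm²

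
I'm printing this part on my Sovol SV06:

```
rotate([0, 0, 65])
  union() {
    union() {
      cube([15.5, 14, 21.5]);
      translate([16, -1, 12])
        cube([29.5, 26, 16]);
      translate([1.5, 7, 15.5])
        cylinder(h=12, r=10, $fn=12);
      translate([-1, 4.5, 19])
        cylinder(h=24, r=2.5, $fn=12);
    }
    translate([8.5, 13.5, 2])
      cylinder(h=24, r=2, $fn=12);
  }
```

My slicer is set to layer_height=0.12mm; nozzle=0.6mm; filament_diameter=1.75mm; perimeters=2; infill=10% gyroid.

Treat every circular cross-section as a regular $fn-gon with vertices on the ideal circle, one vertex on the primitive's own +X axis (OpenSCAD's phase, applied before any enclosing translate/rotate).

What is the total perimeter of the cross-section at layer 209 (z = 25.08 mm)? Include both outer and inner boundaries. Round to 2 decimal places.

At z = 25.08 mm: the cube is not intersected at this z (z outside [0, 21.5]); the 29.5×26 cube at (16, -1) contributes its full rectangle (perimeter 111.00 mm); the r=10 cylinder at (1.5, 7) gives a regular 12-gon of circumradius 10 (constant along its height) (perimeter = 2·12·10.000·sin(180°/12) = 62.12 mm); the r=2.5 cylinder at (-1, 4.5) contributes a regular 12-gon of circumradius 2.5 (perimeter = 2·12·2.500·sin(180°/12) = 15.53 mm); Merging all regions: the regions partially overlap (shared area 18.75 mm²), so the edge portions inside another operand are dropped and the merged outline is re-measured after clipping — boundary = 173.12 mm; the r=2 cylinder at (8.5, 13.5) contributes a regular 12-gon of circumradius 2 (perimeter = 2·12·2.000·sin(180°/12) = 12.42 mm); Combining (union): the regions partially overlap (shared area 6.44 mm²), so the edge portions inside another operand are dropped and the merged outline is re-measured after clipping — boundary = 175.24 mm; (rotated 65° about Z; rotation is an isometry so areas/perimeters/island counts are preserved). Overall, the cross-section has 2 separate islands. Total boundary length (outer) = 175.24 mm.

175.24 mm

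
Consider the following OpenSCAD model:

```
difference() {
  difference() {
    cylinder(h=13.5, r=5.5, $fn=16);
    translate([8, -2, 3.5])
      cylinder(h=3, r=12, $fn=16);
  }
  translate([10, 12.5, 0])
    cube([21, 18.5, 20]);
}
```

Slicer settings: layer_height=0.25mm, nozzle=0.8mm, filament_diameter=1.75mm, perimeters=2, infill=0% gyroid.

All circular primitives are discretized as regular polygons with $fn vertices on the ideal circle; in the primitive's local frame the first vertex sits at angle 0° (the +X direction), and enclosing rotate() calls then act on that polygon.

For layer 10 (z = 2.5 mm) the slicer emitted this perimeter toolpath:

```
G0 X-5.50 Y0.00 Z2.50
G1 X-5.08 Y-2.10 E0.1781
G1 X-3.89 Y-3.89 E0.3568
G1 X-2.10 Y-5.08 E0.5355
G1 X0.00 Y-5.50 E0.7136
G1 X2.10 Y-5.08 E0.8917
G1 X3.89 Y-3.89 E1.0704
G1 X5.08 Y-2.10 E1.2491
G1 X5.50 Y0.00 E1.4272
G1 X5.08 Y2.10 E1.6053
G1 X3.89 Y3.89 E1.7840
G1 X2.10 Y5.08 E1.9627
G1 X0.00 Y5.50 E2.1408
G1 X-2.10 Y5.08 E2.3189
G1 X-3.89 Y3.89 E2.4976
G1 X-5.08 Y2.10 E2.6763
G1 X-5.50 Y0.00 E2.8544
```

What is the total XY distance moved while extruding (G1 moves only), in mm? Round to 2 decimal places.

34.33 mm

Sum the Euclidean lengths of each G1 segment: total = 34.33 mm.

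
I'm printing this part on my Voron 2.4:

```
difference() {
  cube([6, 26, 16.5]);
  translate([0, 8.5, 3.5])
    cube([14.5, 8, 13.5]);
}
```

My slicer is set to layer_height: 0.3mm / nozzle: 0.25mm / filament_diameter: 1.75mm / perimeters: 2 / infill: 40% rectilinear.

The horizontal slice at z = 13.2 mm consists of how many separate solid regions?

2

At z = 13.2 mm: the cube (footprint 6×26) is included at this height; the 14.5×8 cube at (0, 8.5) contributes its full rectangle; Taking the first minus the rest: starting from the 6×26 cube, the 14.5×8 cube at (0, 8.5) partially overlaps it — only the 48.00 mm² overlap (of its 116.00 mm²) is removed, clipping the outline — 2 connected regions. The result has 2 disconnected regions.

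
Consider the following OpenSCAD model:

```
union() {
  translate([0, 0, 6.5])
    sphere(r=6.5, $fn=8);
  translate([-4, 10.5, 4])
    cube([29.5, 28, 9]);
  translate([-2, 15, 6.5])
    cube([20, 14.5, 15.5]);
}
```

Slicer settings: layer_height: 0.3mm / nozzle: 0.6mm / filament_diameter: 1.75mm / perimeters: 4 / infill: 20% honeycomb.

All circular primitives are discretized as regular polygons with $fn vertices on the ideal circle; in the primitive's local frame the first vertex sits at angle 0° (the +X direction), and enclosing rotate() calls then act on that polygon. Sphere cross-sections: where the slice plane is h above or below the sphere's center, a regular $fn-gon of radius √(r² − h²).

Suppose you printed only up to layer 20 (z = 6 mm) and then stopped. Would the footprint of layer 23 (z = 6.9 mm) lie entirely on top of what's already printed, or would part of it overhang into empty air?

Compare the two slices. At z = 6: the sphere: section is a regular 8-gon, circumradius = √(r²−h²) = √(6.5²−0.5²) = 6.481 (area = (8/2)·6.481²·sin(360°/8) = 118.79 mm²); the 29.5×28 cube at (-4, 10.5) contributes its full rectangle (area 826.00 mm²); the cube at (-2, 15) is not intersected at this z (z outside [6.5, 22]); Merging all regions: the 2 present regions are separate (no shared area or edge), so areas and boundary lengths simply add and each stays a separate island — area = 944.79 mm². At z = 6.9: the r=6.5 sphere slices to a regular 8-gon of circumradius 6.488 (√(r²−h²) with h=0.4 from center) (area = (8/2)·6.488²·sin(360°/8) = 119.05 mm²); the cube at (-4, 10.5) (footprint 29.5×28) is included at this height (area 826.00 mm²); the cube at (-2, 15) is present — its section is the full 20×14.5 rectangle (area 290.00 mm²); Merging all regions: the regions partially overlap — summed areas 1235.05 mm² minus the doubly-counted overlap 290.00 mm² gives 945.05 mm² — area = 945.05 mm². Checking containment: the cross-section at z = 6.9 is a subset of the cross-section at z = 6.

entirely on top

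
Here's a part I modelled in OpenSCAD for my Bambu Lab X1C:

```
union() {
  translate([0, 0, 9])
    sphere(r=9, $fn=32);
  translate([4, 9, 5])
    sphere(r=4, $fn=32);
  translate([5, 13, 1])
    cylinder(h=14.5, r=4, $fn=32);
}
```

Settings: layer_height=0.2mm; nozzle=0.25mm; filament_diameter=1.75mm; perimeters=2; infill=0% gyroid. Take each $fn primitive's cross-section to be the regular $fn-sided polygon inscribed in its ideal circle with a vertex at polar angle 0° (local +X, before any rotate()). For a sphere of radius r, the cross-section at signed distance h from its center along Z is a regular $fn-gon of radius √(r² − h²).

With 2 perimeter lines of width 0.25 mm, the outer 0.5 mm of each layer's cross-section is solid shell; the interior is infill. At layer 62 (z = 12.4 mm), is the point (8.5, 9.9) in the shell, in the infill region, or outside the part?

outside

At z = 12.4 mm: the r=9 sphere contributes a regular 32-gon of circumradius √(9²−3.4²) = 8.333; the sphere at (4, 9) is not intersected at this z (|z−center|=7.400 > r=4); the r=4 cylinder at (5, 13) contributes a regular 32-gon of circumradius 4; Taking the union: the 2 present regions are separate (no shared area or edge), so areas and boundary lengths simply add and each stays a separate island — 2 connected regions. Overall, the cross-section has 2 separate islands. The nearest boundary edge runs (8.33, 10.78)→(7.83, 10.17); distance from the point to it = 0.69 mm. The point is not inside any of the regions above, so it lies outside the cross-section (0.69 mm from the nearest boundary).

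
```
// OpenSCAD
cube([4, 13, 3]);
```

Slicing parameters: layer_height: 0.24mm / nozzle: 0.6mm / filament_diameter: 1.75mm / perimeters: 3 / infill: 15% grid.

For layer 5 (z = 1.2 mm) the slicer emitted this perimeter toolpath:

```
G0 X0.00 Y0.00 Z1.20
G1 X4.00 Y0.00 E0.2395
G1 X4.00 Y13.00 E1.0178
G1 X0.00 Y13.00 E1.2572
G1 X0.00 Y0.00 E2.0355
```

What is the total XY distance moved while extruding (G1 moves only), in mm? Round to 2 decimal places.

34.00 mm

Sum the Euclidean lengths of each G1 segment: total = 34.00 mm.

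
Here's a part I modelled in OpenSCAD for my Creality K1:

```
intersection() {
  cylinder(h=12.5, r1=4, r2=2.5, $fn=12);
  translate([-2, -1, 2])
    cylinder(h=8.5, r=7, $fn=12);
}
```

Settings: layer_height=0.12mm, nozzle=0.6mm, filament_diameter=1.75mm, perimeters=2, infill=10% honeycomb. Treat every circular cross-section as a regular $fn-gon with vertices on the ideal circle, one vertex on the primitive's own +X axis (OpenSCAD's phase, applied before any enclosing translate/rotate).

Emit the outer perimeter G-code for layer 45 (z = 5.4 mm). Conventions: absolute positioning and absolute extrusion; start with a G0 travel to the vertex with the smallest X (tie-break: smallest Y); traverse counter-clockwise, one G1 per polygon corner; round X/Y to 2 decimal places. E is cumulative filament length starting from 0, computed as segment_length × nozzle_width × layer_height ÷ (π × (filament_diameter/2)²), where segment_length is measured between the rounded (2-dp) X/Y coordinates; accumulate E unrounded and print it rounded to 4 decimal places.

At z = 5.4 mm: the cone: at t=0.432 of its height the radius interpolates to r₁+(r₂−r₁)t = 3.352, giving a regular 12-gon of that circumradius; the r=7 cylinder at (-2, -1) gives a regular 12-gon of circumradius 7 (constant along its height); Keeping only the common overlap: the cone lies inside the r=7 cylinder at (-2, -1), so it is kept whole — 1 connected region. The outline is a single polygon with 12 vertices. Extrusion per mm of travel: 0.6 × 0.12 / (π × 0.875²) = 0.029934. Accumulating E over each segment gives final E = 0.6231.

G0 X-3.35 Y0.00 Z5.40
G1 X-2.90 Y-1.68 E0.0521
G1 X-1.68 Y-2.90 E0.1037
G1 X0.00 Y-3.35 E0.1558
G1 X1.68 Y-2.90 E0.2078
G1 X2.90 Y-1.68 E0.2595
G1 X3.35 Y0.00 E0.3115
G1 X2.90 Y1.68 E0.3636
G1 X1.68 Y2.90 E0.4153
G1 X0.00 Y3.35 E0.4673
G1 X-1.68 Y2.90 E0.5194
G1 X-2.90 Y1.68 E0.5710
G1 X-3.35 Y0.00 E0.6231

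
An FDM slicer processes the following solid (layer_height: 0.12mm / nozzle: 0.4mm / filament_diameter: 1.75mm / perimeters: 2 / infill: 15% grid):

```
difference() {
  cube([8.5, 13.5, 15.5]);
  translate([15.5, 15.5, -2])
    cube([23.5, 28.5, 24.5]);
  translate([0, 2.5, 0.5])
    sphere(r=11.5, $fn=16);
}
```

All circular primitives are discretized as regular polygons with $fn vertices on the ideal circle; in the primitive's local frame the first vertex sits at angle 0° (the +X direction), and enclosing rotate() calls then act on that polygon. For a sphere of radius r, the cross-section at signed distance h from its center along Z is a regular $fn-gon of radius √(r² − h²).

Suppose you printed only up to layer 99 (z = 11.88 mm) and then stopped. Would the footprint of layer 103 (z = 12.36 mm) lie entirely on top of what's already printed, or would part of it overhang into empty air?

Compare the two slices. At z = 11.88: the cube (footprint 8.5×13.5) is included at this height (area 114.75 mm²); the 23.5×28.5 cube at (15.5, 15.5) contributes its full rectangle (area 669.75 mm²); the r=11.5 sphere at (0, 2.5) contributes a regular 16-gon of circumradius √(11.5²−11.38²) = 1.657 (area = (16/2)·1.657²·sin(360°/16) = 8.41 mm²); Subtracting the remaining from the first: starting from the 8.5×13.5 cube (114.75 mm²), the 23.5×28.5 cube at (15.5, 15.5) misses the remaining region (no effect); the r=11.5 sphere at (0, 2.5) partially overlaps it — only the 4.20 mm² overlap (of its 8.41 mm²) is removed, clipping the outline — area = 110.55 mm². At z = 12.36: the cube is present — its section is the full 8.5×13.5 rectangle (area 114.75 mm²); the 23.5×28.5 cube at (15.5, 15.5) contributes its full rectangle (area 669.75 mm²); the sphere at (0, 2.5) is absent (|z−center|=11.860 > r=11.5); Taking the first minus the rest: starting from the 8.5×13.5 cube (114.75 mm²), the 23.5×28.5 cube at (15.5, 15.5) misses the remaining region (no effect) — area = 114.75 mm². Checking containment: at z = 12.36 the cross-section extends beyond the z = 11.88 cross-section by about 4.20 mm².

part overhangs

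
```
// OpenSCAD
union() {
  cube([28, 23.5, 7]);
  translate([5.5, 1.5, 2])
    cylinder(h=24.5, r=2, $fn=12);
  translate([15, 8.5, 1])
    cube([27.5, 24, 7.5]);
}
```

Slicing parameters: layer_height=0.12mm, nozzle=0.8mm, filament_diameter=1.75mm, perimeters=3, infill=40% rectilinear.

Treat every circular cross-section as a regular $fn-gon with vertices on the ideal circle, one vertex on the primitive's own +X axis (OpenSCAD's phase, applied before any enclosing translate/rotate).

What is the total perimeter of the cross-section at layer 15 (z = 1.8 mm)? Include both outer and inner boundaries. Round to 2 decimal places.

150.00 mm

At z = 1.8 mm: the cube is present — its section is the full 28×23.5 rectangle (perimeter 103.00 mm); the cylinder at (5.5, 1.5) does not reach this height (z outside [2, 26.5]); the cube at (15, 8.5) is present — its section is the full 27.5×24 rectangle (perimeter 103.00 mm); Combining (union): the regions partially overlap (shared area 195.00 mm²), so the edge portions inside another operand are dropped and the merged outline is re-measured after clipping — boundary = 150.00 mm. Overall, the cross-section is a single solid region. Total boundary length (outer) = 150.00 mm.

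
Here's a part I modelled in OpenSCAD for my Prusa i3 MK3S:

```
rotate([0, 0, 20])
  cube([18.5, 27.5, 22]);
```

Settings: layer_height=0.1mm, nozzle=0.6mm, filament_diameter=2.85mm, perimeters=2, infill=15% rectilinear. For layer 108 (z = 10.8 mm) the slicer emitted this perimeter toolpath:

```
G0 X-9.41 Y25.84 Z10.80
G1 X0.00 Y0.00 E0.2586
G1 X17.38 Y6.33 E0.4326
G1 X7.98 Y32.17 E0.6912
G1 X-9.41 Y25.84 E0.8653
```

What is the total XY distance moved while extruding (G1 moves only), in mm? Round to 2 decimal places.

92.00 mm

Sum the Euclidean lengths of each G1 segment: total = 92.00 mm.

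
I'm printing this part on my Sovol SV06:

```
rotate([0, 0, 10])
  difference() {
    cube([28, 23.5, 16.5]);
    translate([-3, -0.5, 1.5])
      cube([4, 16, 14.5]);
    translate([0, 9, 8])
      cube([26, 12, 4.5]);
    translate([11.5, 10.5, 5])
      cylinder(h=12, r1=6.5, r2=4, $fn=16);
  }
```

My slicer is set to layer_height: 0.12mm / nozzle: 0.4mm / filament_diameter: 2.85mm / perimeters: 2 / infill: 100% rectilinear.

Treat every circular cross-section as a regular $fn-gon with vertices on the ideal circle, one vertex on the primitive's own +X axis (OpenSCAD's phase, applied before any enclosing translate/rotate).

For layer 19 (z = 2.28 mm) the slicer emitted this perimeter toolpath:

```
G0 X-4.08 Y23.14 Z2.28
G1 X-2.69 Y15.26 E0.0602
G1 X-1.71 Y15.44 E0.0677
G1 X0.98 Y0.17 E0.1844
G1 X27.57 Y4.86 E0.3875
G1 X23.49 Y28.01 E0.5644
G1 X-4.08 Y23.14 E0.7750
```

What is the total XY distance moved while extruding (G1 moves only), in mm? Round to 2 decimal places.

103.01 mm

Sum the Euclidean lengths of each G1 segment: total = 103.01 mm.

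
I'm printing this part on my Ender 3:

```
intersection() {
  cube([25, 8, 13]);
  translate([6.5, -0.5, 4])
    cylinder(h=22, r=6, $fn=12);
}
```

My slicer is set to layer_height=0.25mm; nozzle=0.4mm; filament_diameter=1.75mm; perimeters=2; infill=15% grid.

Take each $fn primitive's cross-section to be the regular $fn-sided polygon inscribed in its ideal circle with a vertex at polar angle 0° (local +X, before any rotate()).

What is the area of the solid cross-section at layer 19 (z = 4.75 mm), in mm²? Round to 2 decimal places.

48.07 mm²

At z = 4.75 mm: the 25×8 cube contributes its full rectangle (area 200.00 mm²); the cylinder at (6.5, -0.5): section is a regular 12-gon, circumradius r=6 (area = (12/2)·6.000²·sin(360°/12) = 108.00 mm²); Taking the intersection: the r=6 cylinder at (6.5, -0.5) partially overlaps the 25×8 cube; clipping to the common part keeps 48.07 mm² — area = 48.07 mm². Overall, the cross-section is a single solid region. Net area = 48.07 mm².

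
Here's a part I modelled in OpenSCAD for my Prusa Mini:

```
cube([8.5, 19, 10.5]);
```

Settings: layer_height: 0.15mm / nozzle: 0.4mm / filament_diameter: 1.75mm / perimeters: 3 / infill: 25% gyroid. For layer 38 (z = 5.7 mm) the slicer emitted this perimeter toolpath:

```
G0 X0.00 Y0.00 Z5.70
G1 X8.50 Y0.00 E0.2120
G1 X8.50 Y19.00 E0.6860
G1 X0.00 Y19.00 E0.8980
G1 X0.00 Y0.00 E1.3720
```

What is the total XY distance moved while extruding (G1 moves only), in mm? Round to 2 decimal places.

55.00 mm

Sum the Euclidean lengths of each G1 segment: total = 55.00 mm.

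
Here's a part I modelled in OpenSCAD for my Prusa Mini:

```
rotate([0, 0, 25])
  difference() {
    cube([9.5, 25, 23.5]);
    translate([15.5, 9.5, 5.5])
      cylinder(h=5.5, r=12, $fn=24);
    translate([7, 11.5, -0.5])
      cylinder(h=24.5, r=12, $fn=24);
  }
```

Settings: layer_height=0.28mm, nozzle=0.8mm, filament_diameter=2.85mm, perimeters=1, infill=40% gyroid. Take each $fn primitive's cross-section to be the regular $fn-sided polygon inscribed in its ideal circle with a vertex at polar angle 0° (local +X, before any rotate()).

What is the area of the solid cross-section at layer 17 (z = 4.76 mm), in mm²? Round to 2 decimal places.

23.18 mm²

At z = 4.76 mm: the cube (footprint 9.5×25) is included at this height (area 237.50 mm²); the cylinder at (15.5, 9.5) is absent (z outside [5.5, 11]); the r=12 cylinder at (7, 11.5) contributes a regular 24-gon of circumradius 12 (area = (24/2)·12.000²·sin(360°/24) = 447.24 mm²); After the difference (first − rest): starting from the 9.5×25 cube (237.50 mm²), the r=12 cylinder at (7, 11.5) partially overlaps it — only the 214.32 mm² overlap (of its 447.24 mm²) is removed, clipping the outline — area = 23.18 mm²; (rotated 25° about Z; rotation is an isometry so areas/perimeters/island counts are preserved). Overall, the cross-section has 2 separate islands. Net area = 23.18 mm².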